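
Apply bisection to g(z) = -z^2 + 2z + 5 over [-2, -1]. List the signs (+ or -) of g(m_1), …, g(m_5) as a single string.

-+++-

z = -1.5 gives g = -0.25, negative; keep [-1.5, -1]
z = -1.25 gives g = 0.9375, positive; keep [-1.5, -1.25]
z = -1.375 gives g = 0.359375, positive; keep [-1.5, -1.375]
z = -1.4375 gives g = 0.0586, positive; keep [-1.5, -1.4375]
z = -1.46875 gives g = -0.0947, negative; keep [-1.46875, -1.4375]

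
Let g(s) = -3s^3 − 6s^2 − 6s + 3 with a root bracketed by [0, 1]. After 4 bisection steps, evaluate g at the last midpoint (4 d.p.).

m = 0.5, g(m) = -1.875 (−); new bracket [0, 0.5]
m = 0.25, g(m) = 1.078125 (+); new bracket [0.25, 0.5]
m = 0.375, g(m) = -0.251953 (−); new bracket [0.25, 0.375]
m = 0.3125, g(m) = 0.4475 (+); new bracket [0.3125, 0.375]

0.4475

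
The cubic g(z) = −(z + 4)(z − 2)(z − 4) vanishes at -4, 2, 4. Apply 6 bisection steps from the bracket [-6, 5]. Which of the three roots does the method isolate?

-4

m = -0.5, g(m) = -39.375 (−); new bracket [-6, -0.5]
m = -3.25, g(m) = -28.546875 (−); new bracket [-6, -3.25]
m = -4.625, g(m) = 35.712891 (+); new bracket [-4.625, -3.25]
m = -3.9375, g(m) = -2.9456 (−); new bracket [-4.625, -3.9375]
m = -4.28125, g(m) = 14.6297 (+); new bracket [-4.28125, -3.9375]
m = -4.109375, g(m) = 5.4188 (+); new bracket [-4.109375, -3.9375]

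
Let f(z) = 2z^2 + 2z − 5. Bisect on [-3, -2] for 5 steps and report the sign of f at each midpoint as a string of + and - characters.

midpoint -2.5: f = 2.5 > 0 → [-2.5, -2]
midpoint -2.25: f = 0.625 > 0 → [-2.25, -2]
midpoint -2.125: f = -0.21875 < 0 → [-2.25, -2.125]
midpoint -2.1875: f = 0.1953 > 0 → [-2.1875, -2.125]
midpoint -2.15625: f = -0.0137 < 0 → [-2.1875, -2.15625]

++-+-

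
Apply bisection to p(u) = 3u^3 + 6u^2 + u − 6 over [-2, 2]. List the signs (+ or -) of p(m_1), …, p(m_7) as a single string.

-+--++-

m = 0, p(m) = -6 (−); new bracket [0, 2]
m = 1, p(m) = 4 (+); new bracket [0, 1]
m = 0.5, p(m) = -3.625 (−); new bracket [0.5, 1]
m = 0.75, p(m) = -0.6094 (−); new bracket [0.75, 1]
m = 0.875, p(m) = 1.4785 (+); new bracket [0.75, 0.875]
m = 0.8125, p(m) = 0.3826 (+); new bracket [0.75, 0.8125]
m = 0.78125, p(m) = -0.1261 (−); new bracket [0.78125, 0.8125]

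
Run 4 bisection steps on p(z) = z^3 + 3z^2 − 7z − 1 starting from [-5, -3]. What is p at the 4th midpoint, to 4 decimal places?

p(-4) = 11 > 0, so the root lies in [-5, -4]
p(-4.5) = 0.125 > 0, so the root lies in [-5, -4.5]
p(-4.75) = -7.234375 < 0, so the root lies in [-4.75, -4.5]
p(-4.625) = -3.3848 < 0, so the root lies in [-4.625, -4.5]

-3.3848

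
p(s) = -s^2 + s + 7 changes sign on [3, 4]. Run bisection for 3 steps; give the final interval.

midpoint 3.5: p = -1.75 < 0 → [3, 3.5]
midpoint 3.25: p = -0.3125 < 0 → [3, 3.25]
midpoint 3.125: p = 0.359375 > 0 → [3.125, 3.25]

[3.125, 3.25]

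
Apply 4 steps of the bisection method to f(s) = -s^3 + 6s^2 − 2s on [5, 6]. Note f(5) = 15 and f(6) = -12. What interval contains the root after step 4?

m = 5.5, f(m) = 4.125 (+); new bracket [5.5, 6]
m = 5.75, f(m) = -3.234375 (−); new bracket [5.5, 5.75]
m = 5.625, f(m) = 0.615234 (+); new bracket [5.625, 5.75]
m = 5.6875, f(m) = -1.2664 (−); new bracket [5.625, 5.6875]

[5.625, 5.6875]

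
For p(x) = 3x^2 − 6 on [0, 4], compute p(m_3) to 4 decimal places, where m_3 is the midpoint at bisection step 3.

x = 2 gives p = 6, positive; keep [0, 2]
x = 1 gives p = -3, negative; keep [1, 2]
x = 1.5 gives p = 0.75, positive; keep [1, 1.5]

0.7500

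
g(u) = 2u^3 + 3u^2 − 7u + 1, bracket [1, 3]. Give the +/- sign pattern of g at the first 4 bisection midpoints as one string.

midpoint 2: g = 15 > 0 → [1, 2]
midpoint 1.5: g = 4 > 0 → [1, 1.5]
midpoint 1.25: g = 0.84375 > 0 → [1, 1.25]
midpoint 1.125: g = -0.2305 < 0 → [1.125, 1.25]

+++-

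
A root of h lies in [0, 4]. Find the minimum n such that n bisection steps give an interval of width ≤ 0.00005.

Width after n steps is 4/2^n. Need 2^n ≥ 4/0.00005 = 80000.
2^16 = 65536 < 80000 ≤ 2^17 = 131072, so n = 17.

17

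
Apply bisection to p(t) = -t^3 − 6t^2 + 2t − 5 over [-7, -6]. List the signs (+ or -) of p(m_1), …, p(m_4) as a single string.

m = -6.5, p(m) = 3.125 (+); new bracket [-6.5, -6]
m = -6.25, p(m) = -7.734375 (−); new bracket [-6.5, -6.25]
m = -6.375, p(m) = -2.509766 (−); new bracket [-6.5, -6.375]
m = -6.4375, p(m) = 0.2556 (+); new bracket [-6.4375, -6.375]

+--+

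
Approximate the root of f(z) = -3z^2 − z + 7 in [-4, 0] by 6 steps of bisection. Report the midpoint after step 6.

-1.6875

midpoint -2: f = -3 < 0 → [-2, 0]
midpoint -1: f = 5 > 0 → [-2, -1]
midpoint -1.5: f = 1.75 > 0 → [-2, -1.5]
midpoint -1.75: f = -0.4375 < 0 → [-1.75, -1.5]
midpoint -1.625: f = 0.7031 > 0 → [-1.75, -1.625]
midpoint -1.6875: f = 0.1445 > 0 → [-1.75, -1.6875]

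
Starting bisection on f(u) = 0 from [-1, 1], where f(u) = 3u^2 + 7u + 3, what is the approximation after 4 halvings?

-0.625

midpoint 0: f = 3 > 0 → [-1, 0]
midpoint -0.5: f = 0.25 > 0 → [-1, -0.5]
midpoint -0.75: f = -0.5625 < 0 → [-0.75, -0.5]
midpoint -0.625: f = -0.2031 < 0 → [-0.625, -0.5]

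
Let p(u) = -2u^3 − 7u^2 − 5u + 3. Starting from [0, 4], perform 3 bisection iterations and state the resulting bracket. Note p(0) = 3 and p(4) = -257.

[0, 0.5]

m = 2, p(m) = -51 (−); new bracket [0, 2]
m = 1, p(m) = -11 (−); new bracket [0, 1]
m = 0.5, p(m) = -1.5 (−); new bracket [0, 0.5]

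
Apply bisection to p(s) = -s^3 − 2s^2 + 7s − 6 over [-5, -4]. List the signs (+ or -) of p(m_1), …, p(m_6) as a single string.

m = -4.5, p(m) = 13.125 (+); new bracket [-4.5, -4]
m = -4.25, p(m) = 4.890625 (+); new bracket [-4.25, -4]
m = -4.125, p(m) = 1.283203 (+); new bracket [-4.125, -4]
m = -4.0625, p(m) = -0.3982 (−); new bracket [-4.125, -4.0625]
m = -4.09375, p(m) = 0.4325 (+); new bracket [-4.09375, -4.0625]
m = -4.078125, p(m) = 0.0146 (+); new bracket [-4.078125, -4.0625]

+++-++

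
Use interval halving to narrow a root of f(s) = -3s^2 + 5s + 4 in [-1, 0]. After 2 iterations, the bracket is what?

[-0.75, -0.5]

midpoint -0.5: f = 0.75 > 0 → [-1, -0.5]
midpoint -0.75: f = -1.4375 < 0 → [-0.75, -0.5]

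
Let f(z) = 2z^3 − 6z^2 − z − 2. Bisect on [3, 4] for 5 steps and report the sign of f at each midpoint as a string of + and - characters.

++---

m = 3.5, f(m) = 6.75 (+); new bracket [3, 3.5]
m = 3.25, f(m) = 0.03125 (+); new bracket [3, 3.25]
m = 3.125, f(m) = -2.683594 (−); new bracket [3.125, 3.25]
m = 3.1875, f(m) = -1.3774 (−); new bracket [3.1875, 3.25]
m = 3.21875, f(m) = -0.6861 (−); new bracket [3.21875, 3.25]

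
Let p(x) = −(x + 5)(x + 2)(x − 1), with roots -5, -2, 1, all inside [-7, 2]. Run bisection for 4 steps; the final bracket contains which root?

p(-2.5) = -4.375 < 0, so the root lies in [-7, -2.5]
p(-4.75) = -3.953125 < 0, so the root lies in [-7, -4.75]
p(-5.875) = 23.310547 > 0, so the root lies in [-5.875, -4.75]
p(-5.3125) = 6.5344 > 0, so the root lies in [-5.3125, -4.75]

-5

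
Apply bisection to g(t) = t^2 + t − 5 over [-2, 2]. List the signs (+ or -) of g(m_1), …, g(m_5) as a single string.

----+

t = 0 gives g = -5, negative; keep [0, 2]
t = 1 gives g = -3, negative; keep [1, 2]
t = 1.5 gives g = -1.25, negative; keep [1.5, 2]
t = 1.75 gives g = -0.1875, negative; keep [1.75, 2]
t = 1.875 gives g = 0.3906, positive; keep [1.75, 1.875]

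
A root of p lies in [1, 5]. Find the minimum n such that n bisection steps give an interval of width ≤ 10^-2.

9

Width after n steps is 4/2^n. Need 2^n ≥ 4/10^-2 = 400.
2^8 = 256 < 400 ≤ 2^9 = 512, so n = 9.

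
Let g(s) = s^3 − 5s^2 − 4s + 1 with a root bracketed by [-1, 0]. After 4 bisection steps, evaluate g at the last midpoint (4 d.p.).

m = -0.5, g(m) = 1.625 (+); new bracket [-1, -0.5]
m = -0.75, g(m) = 0.765625 (+); new bracket [-1, -0.75]
m = -0.875, g(m) = 0.001953 (+); new bracket [-1, -0.875]
m = -0.9375, g(m) = -0.4685 (−); new bracket [-0.9375, -0.875]

-0.4685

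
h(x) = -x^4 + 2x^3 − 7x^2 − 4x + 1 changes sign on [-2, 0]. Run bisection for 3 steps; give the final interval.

m = -1, h(m) = -5 (−); new bracket [-1, 0]
m = -0.5, h(m) = 0.9375 (+); new bracket [-1, -0.5]
m = -0.75, h(m) = -1.097656 (−); new bracket [-0.75, -0.5]

[-0.75, -0.5]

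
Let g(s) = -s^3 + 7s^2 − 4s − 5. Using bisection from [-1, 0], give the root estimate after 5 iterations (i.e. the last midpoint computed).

-0.59375

g(-0.5) = -1.125 < 0, so the root lies in [-1, -0.5]
g(-0.75) = 2.359375 > 0, so the root lies in [-0.75, -0.5]
g(-0.625) = 0.478516 > 0, so the root lies in [-0.625, -0.5]
g(-0.5625) = -0.3572 < 0, so the root lies in [-0.625, -0.5625]
g(-0.59375) = 0.0521 > 0, so the root lies in [-0.59375, -0.5625]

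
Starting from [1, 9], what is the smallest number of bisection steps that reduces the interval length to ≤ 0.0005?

Width after n steps is 8/2^n. Need 2^n ≥ 8/0.0005 = 16000.
2^13 = 8192 < 16000 ≤ 2^14 = 16384, so n = 14.

14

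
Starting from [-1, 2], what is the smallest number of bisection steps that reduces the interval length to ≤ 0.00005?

16

Width after n steps is 3/2^n. Need 2^n ≥ 3/0.00005 = 60000.
2^15 = 32768 < 60000 ≤ 2^16 = 65536, so n = 16.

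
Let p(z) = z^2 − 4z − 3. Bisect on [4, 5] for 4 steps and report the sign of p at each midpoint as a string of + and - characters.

p(4.5) = -0.75 < 0, so the root lies in [4.5, 5]
p(4.75) = 0.5625 > 0, so the root lies in [4.5, 4.75]
p(4.625) = -0.109375 < 0, so the root lies in [4.625, 4.75]
p(4.6875) = 0.2227 > 0, so the root lies in [4.625, 4.6875]

-+-+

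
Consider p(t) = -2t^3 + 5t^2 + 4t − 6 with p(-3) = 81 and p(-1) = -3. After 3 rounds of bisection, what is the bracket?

t = -2 gives p = 22, positive; keep [-2, -1]
t = -1.5 gives p = 6, positive; keep [-1.5, -1]
t = -1.25 gives p = 0.71875, positive; keep [-1.25, -1]

[-1.25, -1]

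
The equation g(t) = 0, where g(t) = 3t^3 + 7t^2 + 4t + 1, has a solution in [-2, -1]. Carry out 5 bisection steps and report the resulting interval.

g(-1.5) = 0.625 > 0, so the root lies in [-2, -1.5]
g(-1.75) = -0.640625 < 0, so the root lies in [-1.75, -1.5]
g(-1.625) = 0.111328 > 0, so the root lies in [-1.75, -1.625]
g(-1.6875) = -0.2327 < 0, so the root lies in [-1.6875, -1.625]
g(-1.65625) = -0.0529 < 0, so the root lies in [-1.65625, -1.625]

[-1.65625, -1.625]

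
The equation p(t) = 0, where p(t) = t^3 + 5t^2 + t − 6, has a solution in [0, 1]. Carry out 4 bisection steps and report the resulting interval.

t = 0.5 gives p = -4.125, negative; keep [0.5, 1]
t = 0.75 gives p = -2.015625, negative; keep [0.75, 1]
t = 0.875 gives p = -0.626953, negative; keep [0.875, 1]
t = 0.9375 gives p = 0.156, positive; keep [0.875, 0.9375]

[0.875, 0.9375]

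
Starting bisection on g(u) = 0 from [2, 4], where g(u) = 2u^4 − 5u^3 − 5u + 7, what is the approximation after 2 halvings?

midpoint 3: g = 19 > 0 → [2, 3]
midpoint 2.5: g = -5.5 < 0 → [2.5, 3]

2.5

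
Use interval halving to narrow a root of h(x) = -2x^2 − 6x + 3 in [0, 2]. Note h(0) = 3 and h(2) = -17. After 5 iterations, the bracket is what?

[0.375, 0.4375]

midpoint 1: h = -5 < 0 → [0, 1]
midpoint 0.5: h = -0.5 < 0 → [0, 0.5]
midpoint 0.25: h = 1.375 > 0 → [0.25, 0.5]
midpoint 0.375: h = 0.4688 > 0 → [0.375, 0.5]
midpoint 0.4375: h = -0.0078 < 0 → [0.375, 0.4375]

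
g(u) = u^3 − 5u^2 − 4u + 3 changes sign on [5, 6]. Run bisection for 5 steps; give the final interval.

u = 5.5 gives g = -3.875, negative; keep [5.5, 6]
u = 5.75 gives g = 4.796875, positive; keep [5.5, 5.75]
u = 5.625 gives g = 0.275391, positive; keep [5.5, 5.625]
u = 5.5625 gives g = -1.8455, negative; keep [5.5625, 5.625]
u = 5.59375 gives g = -0.7965, negative; keep [5.59375, 5.625]

[5.59375, 5.625]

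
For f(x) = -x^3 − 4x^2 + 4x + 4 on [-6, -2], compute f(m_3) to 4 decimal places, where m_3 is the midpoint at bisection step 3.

m = -4, f(m) = -12 (−); new bracket [-6, -4]
m = -5, f(m) = 9 (+); new bracket [-5, -4]
m = -4.5, f(m) = -3.875 (−); new bracket [-5, -4.5]

-3.8750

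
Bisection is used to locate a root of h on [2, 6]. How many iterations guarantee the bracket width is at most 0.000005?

Width after n steps is 4/2^n. Need 2^n ≥ 4/0.000005 = 800000.
2^19 = 524288 < 800000 ≤ 2^20 = 1048576, so n = 20.

20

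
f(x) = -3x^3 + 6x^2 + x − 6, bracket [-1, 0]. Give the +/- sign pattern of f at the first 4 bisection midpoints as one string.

x = -0.5 gives f = -4.625, negative; keep [-1, -0.5]
x = -0.75 gives f = -2.109375, negative; keep [-1, -0.75]
x = -0.875 gives f = -0.271484, negative; keep [-1, -0.875]
x = -0.9375 gives f = 0.8079, positive; keep [-0.9375, -0.875]

---+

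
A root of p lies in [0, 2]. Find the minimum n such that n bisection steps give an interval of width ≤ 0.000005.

Width after n steps is 2/2^n. Need 2^n ≥ 2/0.000005 = 400000.
2^18 = 262144 < 400000 ≤ 2^19 = 524288, so n = 19.

19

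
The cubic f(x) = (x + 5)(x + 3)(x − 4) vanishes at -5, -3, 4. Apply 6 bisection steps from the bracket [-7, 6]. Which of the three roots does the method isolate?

f(-0.5) = -50.625 < 0, so the root lies in [-0.5, 6]
f(2.75) = -55.703125 < 0, so the root lies in [2.75, 6]
f(4.375) = 25.927734 > 0, so the root lies in [2.75, 4.375]
f(3.5625) = -24.5837 < 0, so the root lies in [3.5625, 4.375]
f(3.96875) = -1.9532 < 0, so the root lies in [3.96875, 4.375]
f(4.171875) = 11.3059 > 0, so the root lies in [3.96875, 4.171875]

4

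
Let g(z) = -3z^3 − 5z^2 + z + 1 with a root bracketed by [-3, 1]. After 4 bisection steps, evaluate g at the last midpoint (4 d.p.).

0.0156

z = -1 gives g = -2, negative; keep [-3, -1]
z = -2 gives g = 3, positive; keep [-2, -1]
z = -1.5 gives g = -1.625, negative; keep [-2, -1.5]
z = -1.75 gives g = 0.0156, positive; keep [-1.75, -1.5]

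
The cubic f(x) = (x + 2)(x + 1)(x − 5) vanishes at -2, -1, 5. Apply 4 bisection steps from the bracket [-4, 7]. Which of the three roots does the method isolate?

x = 1.5 gives f = -30.625, negative; keep [1.5, 7]
x = 4.25 gives f = -24.609375, negative; keep [4.25, 7]
x = 5.625 gives f = 31.572266, positive; keep [4.25, 5.625]
x = 4.9375 gives f = -2.5745, negative; keep [4.9375, 5.625]

5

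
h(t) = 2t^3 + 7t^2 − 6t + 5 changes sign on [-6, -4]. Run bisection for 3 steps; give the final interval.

[-4.5, -4.25]

m = -5, h(m) = -40 (−); new bracket [-5, -4]
m = -4.5, h(m) = -8.5 (−); new bracket [-4.5, -4]
m = -4.25, h(m) = 3.40625 (+); new bracket [-4.5, -4.25]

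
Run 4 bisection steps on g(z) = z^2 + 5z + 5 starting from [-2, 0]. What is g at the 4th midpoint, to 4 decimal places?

m = -1, g(m) = 1 (+); new bracket [-2, -1]
m = -1.5, g(m) = -0.25 (−); new bracket [-1.5, -1]
m = -1.25, g(m) = 0.3125 (+); new bracket [-1.5, -1.25]
m = -1.375, g(m) = 0.0156 (+); new bracket [-1.5, -1.375]

0.0156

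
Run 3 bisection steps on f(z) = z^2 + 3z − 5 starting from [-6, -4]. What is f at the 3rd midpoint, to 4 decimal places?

midpoint -5: f = 5 > 0 → [-5, -4]
midpoint -4.5: f = 1.75 > 0 → [-4.5, -4]
midpoint -4.25: f = 0.3125 > 0 → [-4.25, -4]

0.3125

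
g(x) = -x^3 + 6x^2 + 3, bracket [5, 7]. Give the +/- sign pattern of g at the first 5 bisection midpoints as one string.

m = 6, g(m) = 3 (+); new bracket [6, 7]
m = 6.5, g(m) = -18.125 (−); new bracket [6, 6.5]
m = 6.25, g(m) = -6.765625 (−); new bracket [6, 6.25]
m = 6.125, g(m) = -1.6895 (−); new bracket [6, 6.125]
m = 6.0625, g(m) = 0.7029 (+); new bracket [6.0625, 6.125]

+---+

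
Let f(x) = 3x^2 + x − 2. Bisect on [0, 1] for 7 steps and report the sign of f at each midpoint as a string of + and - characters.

-+-+-+-

midpoint 0.5: f = -0.75 < 0 → [0.5, 1]
midpoint 0.75: f = 0.4375 > 0 → [0.5, 0.75]
midpoint 0.625: f = -0.203125 < 0 → [0.625, 0.75]
midpoint 0.6875: f = 0.1055 > 0 → [0.625, 0.6875]
midpoint 0.65625: f = -0.0518 < 0 → [0.65625, 0.6875]
midpoint 0.671875: f = 0.0261 > 0 → [0.65625, 0.671875]
midpoint 0.6640625: f = -0.013 < 0 → [0.6640625, 0.671875]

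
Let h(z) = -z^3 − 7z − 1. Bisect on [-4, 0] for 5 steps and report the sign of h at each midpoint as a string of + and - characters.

++++-

m = -2, h(m) = 21 (+); new bracket [-2, 0]
m = -1, h(m) = 7 (+); new bracket [-1, 0]
m = -0.5, h(m) = 2.625 (+); new bracket [-0.5, 0]
m = -0.25, h(m) = 0.7656 (+); new bracket [-0.25, 0]
m = -0.125, h(m) = -0.123 (−); new bracket [-0.25, -0.125]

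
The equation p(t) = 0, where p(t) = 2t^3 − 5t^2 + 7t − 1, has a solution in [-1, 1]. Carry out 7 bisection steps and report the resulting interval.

m = 0, p(m) = -1 (−); new bracket [0, 1]
m = 0.5, p(m) = 1.5 (+); new bracket [0, 0.5]
m = 0.25, p(m) = 0.46875 (+); new bracket [0, 0.25]
m = 0.125, p(m) = -0.1992 (−); new bracket [0.125, 0.25]
m = 0.1875, p(m) = 0.1499 (+); new bracket [0.125, 0.1875]
m = 0.15625, p(m) = -0.0207 (−); new bracket [0.15625, 0.1875]
m = 0.171875, p(m) = 0.0656 (+); new bracket [0.15625, 0.171875]

[0.15625, 0.171875]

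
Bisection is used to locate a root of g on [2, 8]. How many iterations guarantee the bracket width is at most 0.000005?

Width after n steps is 6/2^n. Need 2^n ≥ 6/0.000005 = 1200000.
2^20 = 1048576 < 1200000 ≤ 2^21 = 2097152, so n = 21.

21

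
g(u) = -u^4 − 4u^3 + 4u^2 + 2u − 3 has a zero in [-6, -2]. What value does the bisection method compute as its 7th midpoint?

-4.71875

midpoint -4: g = 53 > 0 → [-6, -4]
midpoint -5: g = -38 < 0 → [-5, -4]
midpoint -4.5: g = 23.4375 > 0 → [-5, -4.5]
midpoint -4.75: g = -2.6289 < 0 → [-4.75, -4.5]
midpoint -4.625: g = 11.4802 > 0 → [-4.75, -4.625]
midpoint -4.6875: g = 4.7053 > 0 → [-4.75, -4.6875]
midpoint -4.71875: g = 1.1095 > 0 → [-4.75, -4.71875]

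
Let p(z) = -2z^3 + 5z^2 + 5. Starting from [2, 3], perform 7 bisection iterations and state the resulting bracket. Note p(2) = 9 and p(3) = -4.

p(2.5) = 5 > 0, so the root lies in [2.5, 3]
p(2.75) = 1.21875 > 0, so the root lies in [2.75, 3]
p(2.875) = -1.199219 < 0, so the root lies in [2.75, 2.875]
p(2.8125) = 0.0562 > 0, so the root lies in [2.8125, 2.875]
p(2.84375) = -0.5598 < 0, so the root lies in [2.8125, 2.84375]
p(2.828125) = -0.2489 < 0, so the root lies in [2.8125, 2.828125]
p(2.8203125) = -0.0956 < 0, so the root lies in [2.8125, 2.8203125]

[2.8125, 2.8203125]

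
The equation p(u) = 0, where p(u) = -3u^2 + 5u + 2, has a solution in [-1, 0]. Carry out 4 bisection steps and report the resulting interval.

p(-0.5) = -1.25 < 0, so the root lies in [-0.5, 0]
p(-0.25) = 0.5625 > 0, so the root lies in [-0.5, -0.25]
p(-0.375) = -0.296875 < 0, so the root lies in [-0.375, -0.25]
p(-0.3125) = 0.1445 > 0, so the root lies in [-0.375, -0.3125]

[-0.375, -0.3125]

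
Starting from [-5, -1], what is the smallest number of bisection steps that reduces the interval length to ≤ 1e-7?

26

Width after n steps is 4/2^n. Need 2^n ≥ 4/1e-7 = 40000000.
2^25 = 33554432 < 40000000 ≤ 2^26 = 67108864, so n = 26.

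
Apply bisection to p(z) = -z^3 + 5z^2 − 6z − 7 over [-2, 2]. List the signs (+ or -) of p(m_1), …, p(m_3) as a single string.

z = 0 gives p = -7, negative; keep [-2, 0]
z = -1 gives p = 5, positive; keep [-1, 0]
z = -0.5 gives p = -2.625, negative; keep [-1, -0.5]

-+-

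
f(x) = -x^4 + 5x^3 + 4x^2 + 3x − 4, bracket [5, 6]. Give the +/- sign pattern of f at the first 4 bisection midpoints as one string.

++--

f(5.5) = 50.3125 > 0, so the root lies in [5.5, 6]
f(5.75) = 2.917969 > 0, so the root lies in [5.75, 6]
f(5.875) = -25.744385 < 0, so the root lies in [5.75, 5.875]
f(5.8125) = -10.9776 < 0, so the root lies in [5.75, 5.8125]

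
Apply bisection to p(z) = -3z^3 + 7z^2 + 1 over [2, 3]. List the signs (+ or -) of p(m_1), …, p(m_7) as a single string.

p(2.5) = -2.125 < 0, so the root lies in [2, 2.5]
p(2.25) = 2.265625 > 0, so the root lies in [2.25, 2.5]
p(2.375) = 0.294922 > 0, so the root lies in [2.375, 2.5]
p(2.4375) = -0.8567 < 0, so the root lies in [2.375, 2.4375]
p(2.40625) = -0.2666 < 0, so the root lies in [2.375, 2.40625]
p(2.390625) = 0.0177 > 0, so the root lies in [2.390625, 2.40625]
p(2.3984375) = -0.1235 < 0, so the root lies in [2.390625, 2.3984375]

-++--+-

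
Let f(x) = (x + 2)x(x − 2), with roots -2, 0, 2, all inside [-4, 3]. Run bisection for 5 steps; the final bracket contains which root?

midpoint -0.5: f = 1.875 > 0 → [-4, -0.5]
midpoint -2.25: f = -2.390625 < 0 → [-2.25, -0.5]
midpoint -1.375: f = 2.900391 > 0 → [-2.25, -1.375]
midpoint -1.8125: f = 1.2957 > 0 → [-2.25, -1.8125]
midpoint -2.03125: f = -0.2559 < 0 → [-2.03125, -1.8125]

-2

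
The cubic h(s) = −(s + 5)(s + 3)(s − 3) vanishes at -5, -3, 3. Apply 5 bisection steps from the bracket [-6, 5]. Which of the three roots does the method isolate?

h(-0.5) = 39.375 > 0, so the root lies in [-0.5, 5]
h(2.25) = 28.546875 > 0, so the root lies in [2.25, 5]
h(3.625) = -35.712891 < 0, so the root lies in [2.25, 3.625]
h(2.9375) = 2.9456 > 0, so the root lies in [2.9375, 3.625]
h(3.28125) = -14.6297 < 0, so the root lies in [2.9375, 3.28125]

3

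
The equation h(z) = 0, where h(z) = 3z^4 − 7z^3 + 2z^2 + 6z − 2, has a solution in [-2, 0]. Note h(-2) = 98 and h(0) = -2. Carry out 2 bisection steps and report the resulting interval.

[-1, -0.5]

h(-1) = 4 > 0, so the root lies in [-1, 0]
h(-0.5) = -3.4375 < 0, so the root lies in [-1, -0.5]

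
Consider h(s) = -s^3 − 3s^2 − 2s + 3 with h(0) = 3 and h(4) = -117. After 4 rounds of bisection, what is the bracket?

[0.5, 0.75]

midpoint 2: h = -21 < 0 → [0, 2]
midpoint 1: h = -3 < 0 → [0, 1]
midpoint 0.5: h = 1.125 > 0 → [0.5, 1]
midpoint 0.75: h = -0.6094 < 0 → [0.5, 0.75]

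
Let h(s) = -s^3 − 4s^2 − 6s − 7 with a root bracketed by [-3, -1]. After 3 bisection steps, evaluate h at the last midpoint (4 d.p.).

0.0469

s = -2 gives h = -3, negative; keep [-3, -2]
s = -2.5 gives h = -1.375, negative; keep [-3, -2.5]
s = -2.75 gives h = 0.046875, positive; keep [-2.75, -2.5]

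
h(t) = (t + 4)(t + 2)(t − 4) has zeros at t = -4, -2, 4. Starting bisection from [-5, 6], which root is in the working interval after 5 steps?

h(0.5) = -39.375 < 0, so the root lies in [0.5, 6]
h(3.25) = -28.546875 < 0, so the root lies in [3.25, 6]
h(4.625) = 35.712891 > 0, so the root lies in [3.25, 4.625]
h(3.9375) = -2.9456 < 0, so the root lies in [3.9375, 4.625]
h(4.28125) = 14.6297 > 0, so the root lies in [3.9375, 4.28125]

4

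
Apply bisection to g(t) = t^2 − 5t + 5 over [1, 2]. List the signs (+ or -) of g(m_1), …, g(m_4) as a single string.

-++-

t = 1.5 gives g = -0.25, negative; keep [1, 1.5]
t = 1.25 gives g = 0.3125, positive; keep [1.25, 1.5]
t = 1.375 gives g = 0.015625, positive; keep [1.375, 1.5]
t = 1.4375 gives g = -0.1211, negative; keep [1.375, 1.4375]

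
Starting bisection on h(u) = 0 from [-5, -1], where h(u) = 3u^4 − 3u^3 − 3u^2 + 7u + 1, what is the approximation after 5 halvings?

-1.125

m = -3, h(m) = 277 (+); new bracket [-3, -1]
m = -2, h(m) = 47 (+); new bracket [-2, -1]
m = -1.5, h(m) = 9.0625 (+); new bracket [-1.5, -1]
m = -1.25, h(m) = 0.7461 (+); new bracket [-1.25, -1]
m = -1.125, h(m) = -1.595 (−); new bracket [-1.25, -1.125]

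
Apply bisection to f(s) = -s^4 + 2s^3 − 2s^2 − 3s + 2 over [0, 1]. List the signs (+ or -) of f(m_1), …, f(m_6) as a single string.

midpoint 0.5: f = 0.1875 > 0 → [0.5, 1]
midpoint 0.75: f = -0.847656 < 0 → [0.5, 0.75]
midpoint 0.625: f = -0.320557 < 0 → [0.5, 0.625]
midpoint 0.5625: f = -0.0645 < 0 → [0.5, 0.5625]
midpoint 0.53125: f = 0.062 > 0 → [0.53125, 0.5625]
midpoint 0.546875: f = -0.0011 < 0 → [0.53125, 0.546875]

+---+-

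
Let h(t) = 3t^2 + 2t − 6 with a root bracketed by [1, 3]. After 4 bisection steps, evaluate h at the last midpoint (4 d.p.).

m = 2, h(m) = 10 (+); new bracket [1, 2]
m = 1.5, h(m) = 3.75 (+); new bracket [1, 1.5]
m = 1.25, h(m) = 1.1875 (+); new bracket [1, 1.25]
m = 1.125, h(m) = 0.0469 (+); new bracket [1, 1.125]

0.0469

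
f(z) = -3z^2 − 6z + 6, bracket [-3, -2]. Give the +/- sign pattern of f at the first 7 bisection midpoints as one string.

f(-2.5) = 2.25 > 0, so the root lies in [-3, -2.5]
f(-2.75) = -0.1875 < 0, so the root lies in [-2.75, -2.5]
f(-2.625) = 1.078125 > 0, so the root lies in [-2.75, -2.625]
f(-2.6875) = 0.457 > 0, so the root lies in [-2.75, -2.6875]
f(-2.71875) = 0.1377 > 0, so the root lies in [-2.75, -2.71875]
f(-2.734375) = -0.0242 < 0, so the root lies in [-2.734375, -2.71875]
f(-2.7265625) = 0.0569 > 0, so the root lies in [-2.734375, -2.7265625]

+-+++-+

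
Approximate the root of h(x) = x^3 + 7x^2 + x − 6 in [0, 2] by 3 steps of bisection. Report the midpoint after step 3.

midpoint 1: h = 3 > 0 → [0, 1]
midpoint 0.5: h = -3.625 < 0 → [0.5, 1]
midpoint 0.75: h = -0.890625 < 0 → [0.75, 1]

0.75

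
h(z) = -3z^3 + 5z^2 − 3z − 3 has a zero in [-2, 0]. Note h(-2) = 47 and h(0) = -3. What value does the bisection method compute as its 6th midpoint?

midpoint -1: h = 8 > 0 → [-1, 0]
midpoint -0.5: h = 0.125 > 0 → [-0.5, 0]
midpoint -0.25: h = -1.890625 < 0 → [-0.5, -0.25]
midpoint -0.375: h = -1.0137 < 0 → [-0.5, -0.375]
midpoint -0.4375: h = -0.4792 < 0 → [-0.5, -0.4375]
midpoint -0.46875: h = -0.1861 < 0 → [-0.5, -0.46875]

-0.46875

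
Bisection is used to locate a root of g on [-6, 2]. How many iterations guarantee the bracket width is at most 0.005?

Width after n steps is 8/2^n. Need 2^n ≥ 8/0.005 = 1600.
2^10 = 1024 < 1600 ≤ 2^11 = 2048, so n = 11.

11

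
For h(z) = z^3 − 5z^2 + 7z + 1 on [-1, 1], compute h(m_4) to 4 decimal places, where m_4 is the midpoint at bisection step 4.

0.0449

m = 0, h(m) = 1 (+); new bracket [-1, 0]
m = -0.5, h(m) = -3.875 (−); new bracket [-0.5, 0]
m = -0.25, h(m) = -1.078125 (−); new bracket [-0.25, 0]
m = -0.125, h(m) = 0.0449 (+); new bracket [-0.25, -0.125]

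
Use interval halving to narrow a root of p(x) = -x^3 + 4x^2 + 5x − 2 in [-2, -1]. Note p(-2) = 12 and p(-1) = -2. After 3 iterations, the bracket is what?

[-1.375, -1.25]

x = -1.5 gives p = 2.875, positive; keep [-1.5, -1]
x = -1.25 gives p = -0.046875, negative; keep [-1.5, -1.25]
x = -1.375 gives p = 1.287109, positive; keep [-1.375, -1.25]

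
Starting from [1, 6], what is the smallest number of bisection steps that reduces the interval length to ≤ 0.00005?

17

Width after n steps is 5/2^n. Need 2^n ≥ 5/0.00005 = 100000.
2^16 = 65536 < 100000 ≤ 2^17 = 131072, so n = 17.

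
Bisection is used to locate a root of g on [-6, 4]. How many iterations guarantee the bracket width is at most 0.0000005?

25

Width after n steps is 10/2^n. Need 2^n ≥ 10/0.0000005 = 20000000.
2^24 = 16777216 < 20000000 ≤ 2^25 = 33554432, so n = 25.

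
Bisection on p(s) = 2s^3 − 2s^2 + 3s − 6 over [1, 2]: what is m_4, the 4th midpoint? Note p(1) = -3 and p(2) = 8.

p(1.5) = 0.75 > 0, so the root lies in [1, 1.5]
p(1.25) = -1.46875 < 0, so the root lies in [1.25, 1.5]
p(1.375) = -0.457031 < 0, so the root lies in [1.375, 1.5]
p(1.4375) = 0.1206 > 0, so the root lies in [1.375, 1.4375]

1.4375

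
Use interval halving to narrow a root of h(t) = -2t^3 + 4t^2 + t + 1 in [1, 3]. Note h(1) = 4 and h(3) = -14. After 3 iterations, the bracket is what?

[2.25, 2.5]

m = 2, h(m) = 3 (+); new bracket [2, 3]
m = 2.5, h(m) = -2.75 (−); new bracket [2, 2.5]
m = 2.25, h(m) = 0.71875 (+); new bracket [2.25, 2.5]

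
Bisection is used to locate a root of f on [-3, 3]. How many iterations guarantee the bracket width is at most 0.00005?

Width after n steps is 6/2^n. Need 2^n ≥ 6/0.00005 = 120000.
2^16 = 65536 < 120000 ≤ 2^17 = 131072, so n = 17.

17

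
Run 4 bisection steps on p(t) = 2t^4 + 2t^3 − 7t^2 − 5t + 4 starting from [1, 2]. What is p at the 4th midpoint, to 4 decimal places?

1.4580

midpoint 1.5: p = -2.375 < 0 → [1.5, 2]
midpoint 1.75: p = 3.289062 > 0 → [1.5, 1.75]
midpoint 1.625: p = -0.081543 < 0 → [1.625, 1.75]
midpoint 1.6875: p = 1.458 > 0 → [1.625, 1.6875]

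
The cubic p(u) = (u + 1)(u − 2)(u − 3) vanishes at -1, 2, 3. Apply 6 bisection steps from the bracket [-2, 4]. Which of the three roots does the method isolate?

m = 1, p(m) = 4 (+); new bracket [-2, 1]
m = -0.5, p(m) = 4.375 (+); new bracket [-2, -0.5]
m = -1.25, p(m) = -3.453125 (−); new bracket [-1.25, -0.5]
m = -0.875, p(m) = 1.3926 (+); new bracket [-1.25, -0.875]
m = -1.0625, p(m) = -0.7776 (−); new bracket [-1.0625, -0.875]
m = -0.96875, p(m) = 0.3682 (+); new bracket [-1.0625, -0.96875]

-1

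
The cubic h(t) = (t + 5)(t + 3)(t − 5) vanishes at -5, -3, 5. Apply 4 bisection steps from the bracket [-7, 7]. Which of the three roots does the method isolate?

h(0) = -75 < 0, so the root lies in [0, 7]
h(3.5) = -82.875 < 0, so the root lies in [3.5, 7]
h(5.25) = 21.140625 > 0, so the root lies in [3.5, 5.25]
h(4.375) = -43.2129 < 0, so the root lies in [4.375, 5.25]

5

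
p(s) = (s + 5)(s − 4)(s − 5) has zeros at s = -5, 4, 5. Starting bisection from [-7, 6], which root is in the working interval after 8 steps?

-5

m = -0.5, p(m) = 111.375 (+); new bracket [-7, -0.5]
m = -3.75, p(m) = 84.765625 (+); new bracket [-7, -3.75]
m = -5.375, p(m) = -36.474609 (−); new bracket [-5.375, -3.75]
m = -4.5625, p(m) = 35.822 (+); new bracket [-5.375, -4.5625]
m = -4.96875, p(m) = 2.794 (+); new bracket [-5.375, -4.96875]
m = -5.171875, p(m) = -16.0351 (−); new bracket [-5.171875, -4.96875]
m = -5.0703125, p(m) = -6.4224 (−); new bracket [-5.0703125, -4.96875]
m = -5.01953125, p(m) = -1.7651 (−); new bracket [-5.01953125, -4.96875]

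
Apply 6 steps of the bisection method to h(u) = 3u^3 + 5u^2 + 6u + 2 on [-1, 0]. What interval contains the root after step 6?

midpoint -0.5: h = -0.125 < 0 → [-0.5, 0]
midpoint -0.25: h = 0.765625 > 0 → [-0.5, -0.25]
midpoint -0.375: h = 0.294922 > 0 → [-0.5, -0.375]
midpoint -0.4375: h = 0.0808 > 0 → [-0.5, -0.4375]
midpoint -0.46875: h = -0.0229 < 0 → [-0.46875, -0.4375]
midpoint -0.453125: h = 0.0288 > 0 → [-0.46875, -0.453125]

[-0.46875, -0.453125]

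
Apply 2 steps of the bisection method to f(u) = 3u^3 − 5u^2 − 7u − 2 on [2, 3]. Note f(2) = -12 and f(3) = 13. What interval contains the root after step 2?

f(2.5) = -3.875 < 0, so the root lies in [2.5, 3]
f(2.75) = 3.328125 > 0, so the root lies in [2.5, 2.75]

[2.5, 2.75]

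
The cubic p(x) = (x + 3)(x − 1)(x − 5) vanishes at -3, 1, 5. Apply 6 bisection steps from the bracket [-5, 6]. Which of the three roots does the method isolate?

-3

midpoint 0.5: p = 7.875 > 0 → [-5, 0.5]
midpoint -2.25: p = 17.671875 > 0 → [-5, -2.25]
midpoint -3.625: p = -24.931641 < 0 → [-3.625, -2.25]
midpoint -2.9375: p = 1.9534 > 0 → [-3.625, -2.9375]
midpoint -3.28125: p = -9.9715 < 0 → [-3.28125, -2.9375]
midpoint -3.109375: p = -3.6449 < 0 → [-3.109375, -2.9375]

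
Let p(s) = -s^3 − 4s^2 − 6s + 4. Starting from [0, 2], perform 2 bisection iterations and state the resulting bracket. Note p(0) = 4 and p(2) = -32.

[0, 0.5]

m = 1, p(m) = -7 (−); new bracket [0, 1]
m = 0.5, p(m) = -0.125 (−); new bracket [0, 0.5]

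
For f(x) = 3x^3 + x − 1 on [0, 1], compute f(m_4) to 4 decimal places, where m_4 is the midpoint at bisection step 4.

0.0964

f(0.5) = -0.125 < 0, so the root lies in [0.5, 1]
f(0.75) = 1.015625 > 0, so the root lies in [0.5, 0.75]
f(0.625) = 0.357422 > 0, so the root lies in [0.5, 0.625]
f(0.5625) = 0.0964 > 0, so the root lies in [0.5, 0.5625]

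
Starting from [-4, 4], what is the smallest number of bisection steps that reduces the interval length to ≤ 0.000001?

23

Width after n steps is 8/2^n. Need 2^n ≥ 8/0.000001 = 8000000.
2^22 = 4194304 < 8000000 ≤ 2^23 = 8388608, so n = 23.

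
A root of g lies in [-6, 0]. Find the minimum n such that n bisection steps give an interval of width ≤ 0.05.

Width after n steps is 6/2^n. Need 2^n ≥ 6/0.05 = 120.
2^6 = 64 < 120 ≤ 2^7 = 128, so n = 7.

7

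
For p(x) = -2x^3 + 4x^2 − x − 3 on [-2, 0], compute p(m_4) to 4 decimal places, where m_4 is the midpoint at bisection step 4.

p(-1) = 4 > 0, so the root lies in [-1, 0]
p(-0.5) = -1.25 < 0, so the root lies in [-1, -0.5]
p(-0.75) = 0.84375 > 0, so the root lies in [-0.75, -0.5]
p(-0.625) = -0.3242 < 0, so the root lies in [-0.75, -0.625]

-0.3242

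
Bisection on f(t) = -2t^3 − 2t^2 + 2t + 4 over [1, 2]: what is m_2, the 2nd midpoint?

1.25

t = 1.5 gives f = -4.25, negative; keep [1, 1.5]
t = 1.25 gives f = -0.53125, negative; keep [1, 1.25]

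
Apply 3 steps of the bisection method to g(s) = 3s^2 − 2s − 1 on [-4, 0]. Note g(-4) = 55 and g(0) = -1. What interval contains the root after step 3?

[-0.5, 0]

midpoint -2: g = 15 > 0 → [-2, 0]
midpoint -1: g = 4 > 0 → [-1, 0]
midpoint -0.5: g = 0.75 > 0 → [-0.5, 0]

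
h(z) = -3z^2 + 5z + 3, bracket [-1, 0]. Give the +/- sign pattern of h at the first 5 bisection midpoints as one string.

midpoint -0.5: h = -0.25 < 0 → [-0.5, 0]
midpoint -0.25: h = 1.5625 > 0 → [-0.5, -0.25]
midpoint -0.375: h = 0.703125 > 0 → [-0.5, -0.375]
midpoint -0.4375: h = 0.2383 > 0 → [-0.5, -0.4375]
midpoint -0.46875: h = -0.0029 < 0 → [-0.46875, -0.4375]

-+++-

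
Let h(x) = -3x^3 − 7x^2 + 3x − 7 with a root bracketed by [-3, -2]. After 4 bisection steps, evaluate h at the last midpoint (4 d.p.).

-0.1726

x = -2.5 gives h = -11.375, negative; keep [-3, -2.5]
x = -2.75 gives h = -5.796875, negative; keep [-3, -2.75]
x = -2.875 gives h = -2.193359, negative; keep [-3, -2.875]
x = -2.9375 gives h = -0.1726, negative; keep [-3, -2.9375]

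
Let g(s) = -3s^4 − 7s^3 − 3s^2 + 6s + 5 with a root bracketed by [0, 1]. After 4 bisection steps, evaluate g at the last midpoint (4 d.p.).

s = 0.5 gives g = 6.1875, positive; keep [0.5, 1]
s = 0.75 gives g = 3.910156, positive; keep [0.75, 1]
s = 0.875 gives g = 1.505127, positive; keep [0.875, 1]
s = 0.9375 gives g = -0.097, negative; keep [0.875, 0.9375]

-0.0970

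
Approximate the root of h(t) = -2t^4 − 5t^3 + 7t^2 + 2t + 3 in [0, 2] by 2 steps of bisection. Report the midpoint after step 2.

1.5

m = 1, h(m) = 5 (+); new bracket [1, 2]
m = 1.5, h(m) = -5.25 (−); new bracket [1, 1.5]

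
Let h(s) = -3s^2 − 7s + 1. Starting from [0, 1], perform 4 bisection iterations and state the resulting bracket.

[0.125, 0.1875]

midpoint 0.5: h = -3.25 < 0 → [0, 0.5]
midpoint 0.25: h = -0.9375 < 0 → [0, 0.25]
midpoint 0.125: h = 0.078125 > 0 → [0.125, 0.25]
midpoint 0.1875: h = -0.418 < 0 → [0.125, 0.1875]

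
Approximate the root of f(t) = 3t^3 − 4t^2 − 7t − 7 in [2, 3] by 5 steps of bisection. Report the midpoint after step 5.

2.59375

midpoint 2.5: f = -2.625 < 0 → [2.5, 3]
midpoint 2.75: f = 5.890625 > 0 → [2.5, 2.75]
midpoint 2.625: f = 1.326172 > 0 → [2.5, 2.625]
midpoint 2.5625: f = -0.7239 < 0 → [2.5625, 2.625]
midpoint 2.59375: f = 0.2823 > 0 → [2.5625, 2.59375]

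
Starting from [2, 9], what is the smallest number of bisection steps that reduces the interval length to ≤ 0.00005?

Width after n steps is 7/2^n. Need 2^n ≥ 7/0.00005 = 140000.
2^17 = 131072 < 140000 ≤ 2^18 = 262144, so n = 18.

18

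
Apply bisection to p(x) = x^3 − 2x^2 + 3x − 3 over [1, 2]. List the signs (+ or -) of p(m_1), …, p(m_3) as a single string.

x = 1.5 gives p = 0.375, positive; keep [1, 1.5]
x = 1.25 gives p = -0.421875, negative; keep [1.25, 1.5]
x = 1.375 gives p = -0.056641, negative; keep [1.375, 1.5]

+--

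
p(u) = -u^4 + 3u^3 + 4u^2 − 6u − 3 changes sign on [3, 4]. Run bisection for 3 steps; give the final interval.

[3.5, 3.625]

midpoint 3.5: p = 3.5625 > 0 → [3.5, 4]
midpoint 3.75: p = -8.800781 < 0 → [3.5, 3.75]
midpoint 3.625: p = -1.959229 < 0 → [3.5, 3.625]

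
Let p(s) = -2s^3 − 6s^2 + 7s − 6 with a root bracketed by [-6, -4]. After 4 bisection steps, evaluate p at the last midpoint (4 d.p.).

m = -5, p(m) = 59 (+); new bracket [-5, -4]
m = -4.5, p(m) = 23.25 (+); new bracket [-4.5, -4]
m = -4.25, p(m) = 9.40625 (+); new bracket [-4.25, -4]
m = -4.125, p(m) = 3.4102 (+); new bracket [-4.125, -4]

3.4102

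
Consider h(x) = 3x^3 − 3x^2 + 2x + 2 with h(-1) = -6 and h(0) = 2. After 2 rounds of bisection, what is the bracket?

[-0.5, -0.25]

h(-0.5) = -0.125 < 0, so the root lies in [-0.5, 0]
h(-0.25) = 1.265625 > 0, so the root lies in [-0.5, -0.25]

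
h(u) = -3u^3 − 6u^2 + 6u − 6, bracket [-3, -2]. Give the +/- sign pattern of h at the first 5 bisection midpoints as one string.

midpoint -2.5: h = -11.625 < 0 → [-3, -2.5]
midpoint -2.75: h = -5.484375 < 0 → [-3, -2.75]
midpoint -2.875: h = -1.552734 < 0 → [-3, -2.875]
midpoint -2.9375: h = 0.6438 > 0 → [-2.9375, -2.875]
midpoint -2.90625: h = -0.4742 < 0 → [-2.9375, -2.90625]

---+-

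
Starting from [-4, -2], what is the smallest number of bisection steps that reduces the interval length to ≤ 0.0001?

Width after n steps is 2/2^n. Need 2^n ≥ 2/0.0001 = 20000.
2^14 = 16384 < 20000 ≤ 2^15 = 32768, so n = 15.

15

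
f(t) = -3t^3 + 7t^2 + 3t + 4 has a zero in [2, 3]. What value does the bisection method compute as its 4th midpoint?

2.8125

m = 2.5, f(m) = 8.375 (+); new bracket [2.5, 3]
m = 2.75, f(m) = 2.796875 (+); new bracket [2.75, 3]
m = 2.875, f(m) = -0.806641 (−); new bracket [2.75, 2.875]
m = 2.8125, f(m) = 1.0667 (+); new bracket [2.8125, 2.875]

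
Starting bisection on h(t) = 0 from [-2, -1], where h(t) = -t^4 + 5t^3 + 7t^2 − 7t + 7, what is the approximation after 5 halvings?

-1.84375

t = -1.5 gives h = 11.3125, positive; keep [-2, -1.5]
t = -1.75 gives h = 4.511719, positive; keep [-2, -1.75]
t = -1.875 gives h = -0.584229, negative; keep [-1.875, -1.75]
t = -1.8125 gives h = 2.1196, positive; keep [-1.875, -1.8125]
t = -1.84375 gives h = 0.8078, positive; keep [-1.875, -1.84375]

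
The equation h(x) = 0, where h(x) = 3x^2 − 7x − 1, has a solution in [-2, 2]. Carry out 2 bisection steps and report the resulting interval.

[-1, 0]

midpoint 0: h = -1 < 0 → [-2, 0]
midpoint -1: h = 9 > 0 → [-1, 0]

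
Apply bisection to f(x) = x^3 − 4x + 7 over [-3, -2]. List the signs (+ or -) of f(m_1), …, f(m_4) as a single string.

m = -2.5, f(m) = 1.375 (+); new bracket [-3, -2.5]
m = -2.75, f(m) = -2.796875 (−); new bracket [-2.75, -2.5]
m = -2.625, f(m) = -0.587891 (−); new bracket [-2.625, -2.5]
m = -2.5625, f(m) = 0.4236 (+); new bracket [-2.625, -2.5625]

+--+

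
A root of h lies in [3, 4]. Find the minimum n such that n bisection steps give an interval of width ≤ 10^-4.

Width after n steps is 1/2^n. Need 2^n ≥ 1/10^-4 = 10000.
2^13 = 8192 < 10000 ≤ 2^14 = 16384, so n = 14.

14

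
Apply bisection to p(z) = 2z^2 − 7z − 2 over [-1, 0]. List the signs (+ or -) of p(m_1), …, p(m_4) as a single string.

p(-0.5) = 2 > 0, so the root lies in [-0.5, 0]
p(-0.25) = -0.125 < 0, so the root lies in [-0.5, -0.25]
p(-0.375) = 0.90625 > 0, so the root lies in [-0.375, -0.25]
p(-0.3125) = 0.3828 > 0, so the root lies in [-0.3125, -0.25]

+-++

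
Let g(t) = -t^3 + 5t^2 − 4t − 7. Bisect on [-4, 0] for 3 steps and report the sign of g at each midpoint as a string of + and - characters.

g(-2) = 29 > 0, so the root lies in [-2, 0]
g(-1) = 3 > 0, so the root lies in [-1, 0]
g(-0.5) = -3.625 < 0, so the root lies in [-1, -0.5]

++-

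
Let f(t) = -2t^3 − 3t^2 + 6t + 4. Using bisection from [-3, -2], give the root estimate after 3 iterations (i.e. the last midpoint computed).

m = -2.5, f(m) = 1.5 (+); new bracket [-2.5, -2]
m = -2.25, f(m) = -1.90625 (−); new bracket [-2.5, -2.25]
m = -2.375, f(m) = -0.378906 (−); new bracket [-2.5, -2.375]

-2.375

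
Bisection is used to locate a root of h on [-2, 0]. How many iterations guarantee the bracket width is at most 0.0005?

12

Width after n steps is 2/2^n. Need 2^n ≥ 2/0.0005 = 4000.
2^11 = 2048 < 4000 ≤ 2^12 = 4096, so n = 12.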